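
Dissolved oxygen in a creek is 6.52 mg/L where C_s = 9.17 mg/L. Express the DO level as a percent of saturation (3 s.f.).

71.1 % saturation

% saturation = C/C_s × 100 = 6.52/9.17 × 100 = 71.1 %.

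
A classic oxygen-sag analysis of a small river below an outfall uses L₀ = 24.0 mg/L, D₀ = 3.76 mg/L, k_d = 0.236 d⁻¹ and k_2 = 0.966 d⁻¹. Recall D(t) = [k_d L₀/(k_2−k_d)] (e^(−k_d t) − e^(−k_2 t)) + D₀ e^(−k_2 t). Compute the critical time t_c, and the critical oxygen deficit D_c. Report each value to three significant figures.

t_c ≈ 1.02 d; D_c ≈ 4.61 mg/L

t_c = [1/(k_2−k_d)] ln[(k_2/k_d)(1 − D₀(k_2−k_d)/(k_d L₀))]
= [1/(0.966−0.236)] ln[(0.966/0.236)(1 − 3.76×0.7300/(0.236×24.0))]
= (1/0.7300) ln[4.093 × 0.5154] = 1.370 × ln(2.110) = 1.370 × 0.7465 = 1.023 d.
L(t_c) = L₀ e^(−k_d t_c) = 24.0 × 0.7856 = 18.85 mg/L, and at the critical point k_2 D_c = k_d L, so D_c = (0.236/0.966) × 18.85 = 4.606 mg/L.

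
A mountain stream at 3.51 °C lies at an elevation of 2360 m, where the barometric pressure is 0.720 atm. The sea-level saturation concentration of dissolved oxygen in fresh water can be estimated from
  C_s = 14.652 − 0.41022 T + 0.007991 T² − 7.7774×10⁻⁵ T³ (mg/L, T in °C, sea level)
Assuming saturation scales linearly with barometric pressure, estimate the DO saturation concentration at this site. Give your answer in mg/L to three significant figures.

At sea level: C_s = 14.652 − 0.41022×3.51 + 0.007991×3.51² − 7.7774×10⁻⁵×3.51³ = 13.31 mg/L.
Pressure correction: C_s' = 13.31 × 0.720 = 9.581 mg/L.

C_s ≈ 9.58 mg/L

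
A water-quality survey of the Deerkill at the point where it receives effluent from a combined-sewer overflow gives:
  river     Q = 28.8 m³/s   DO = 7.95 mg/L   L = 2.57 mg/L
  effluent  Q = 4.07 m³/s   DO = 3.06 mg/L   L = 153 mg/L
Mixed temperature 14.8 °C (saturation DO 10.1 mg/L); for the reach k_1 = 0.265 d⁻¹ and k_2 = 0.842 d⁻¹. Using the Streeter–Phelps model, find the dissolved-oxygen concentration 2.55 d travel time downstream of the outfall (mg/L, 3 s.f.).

DO ≈ 5.96 mg/L

Mixed DO = (28.8×7.95 + 4.07×3.06)/(28.8+4.07) = 241.4/32.87 = 7.345 mg/L.
Mixed L₀ = (28.8×2.57 + 4.07×153)/(32.87) = 696.7/32.87 = 21.20 mg/L.
Initial deficit D₀ = C_s − DO₀ = 10.1 − 7.345 = 2.755 mg/L.
D(2.55) = [0.265×21.20/(0.842−0.265)](e^(−0.265×2.55) − e^(−0.842×2.55)) + 2.755 e^(−0.842×2.55)
= 9.735 × (0.5088 − 0.1168) + 2.755 × 0.1168 = 4.138 mg/L.
DO = 10.1 − 4.138 = 5.962 mg/L.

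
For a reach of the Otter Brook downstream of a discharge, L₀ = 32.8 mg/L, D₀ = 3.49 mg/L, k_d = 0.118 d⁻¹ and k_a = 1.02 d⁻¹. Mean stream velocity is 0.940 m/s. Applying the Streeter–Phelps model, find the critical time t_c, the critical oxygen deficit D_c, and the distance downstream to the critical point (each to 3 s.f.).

t_c ≈ 0.530 d; D_c ≈ 3.56 mg/L; x_c ≈ 43.1 km

With k_a/k_d = 8.644 and 1 − D₀(k_a−k_d)/(k_d L₀) = 0.1867,
t_c = ln(8.644 × 0.1867) / (1.02 − 0.118) = ln(1.613) / 0.9020 = 0.4784/0.9020 = 0.5303 d.
L(t_c) = L₀ e^(−k_d t_c) = 32.8 × 0.9393 = 30.81 mg/L, and at the critical point k_a D_c = k_d L, so D_c = (0.118/1.02) × 30.81 = 3.564 mg/L.
x_c = v t_c = 0.940 m/s × 0.5303 d × 86400 s/d = 43070 m ≈ 43.1 km.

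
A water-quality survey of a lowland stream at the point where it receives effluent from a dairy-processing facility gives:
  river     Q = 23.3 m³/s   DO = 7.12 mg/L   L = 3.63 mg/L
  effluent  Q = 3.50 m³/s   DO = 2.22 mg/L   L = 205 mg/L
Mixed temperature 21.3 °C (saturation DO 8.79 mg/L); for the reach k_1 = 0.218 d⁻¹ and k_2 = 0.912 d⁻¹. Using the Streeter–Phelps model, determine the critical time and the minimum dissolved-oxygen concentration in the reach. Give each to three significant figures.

t_c ≈ 1.66 d; minimum DO ≈ 3.80 mg/L

Mixed DO = (23.3×7.12 + 3.50×2.22)/(23.3+3.50) = 173.7/26.80 = 6.480 mg/L.
Mixed L₀ = (23.3×3.63 + 3.50×205)/(26.80) = 802.1/26.80 = 29.93 mg/L.
Initial deficit D₀ = C_s − DO₀ = 8.79 − 6.480 = 2.310 mg/L.
t_c = (1/0.6940) ln[(0.912/0.218)(1 − 2.310×0.6940/(0.218×29.93))] = 1.441 × ln(3.156) = 1.656 d.
D_c = (0.218/0.912) × 29.93 × e^(−0.218×1.656) = 0.2390 × 29.93 × 0.6970 = 4.986 mg/L.
Minimum DO = 8.79 − 4.986 = 3.804 mg/L.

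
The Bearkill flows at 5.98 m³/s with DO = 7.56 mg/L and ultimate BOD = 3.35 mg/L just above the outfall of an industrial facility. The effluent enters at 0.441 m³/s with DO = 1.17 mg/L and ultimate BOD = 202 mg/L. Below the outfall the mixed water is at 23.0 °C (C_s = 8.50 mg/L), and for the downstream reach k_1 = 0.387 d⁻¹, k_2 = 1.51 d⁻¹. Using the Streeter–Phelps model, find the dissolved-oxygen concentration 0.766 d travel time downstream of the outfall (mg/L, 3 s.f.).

Mixed DO = (5.98×7.56 + 0.441×1.17)/(5.98+0.441) = 45.72/6.421 = 7.121 mg/L.
Mixed L₀ = (5.98×3.35 + 0.441×202)/(6.421) = 109.1/6.421 = 16.99 mg/L.
Initial deficit D₀ = C_s − DO₀ = 8.50 − 7.121 = 1.379 mg/L.
D(0.766) = [0.387×16.99/(1.51−0.387)](e^(−0.387×0.766) − e^(−1.51×0.766)) + 1.379 e^(−1.51×0.766)
= 5.856 × (0.7435 − 0.3145) + 1.379 × 0.3145 = 2.946 mg/L.
DO = 8.50 − 2.946 = 5.554 mg/L.

DO ≈ 5.55 mg/L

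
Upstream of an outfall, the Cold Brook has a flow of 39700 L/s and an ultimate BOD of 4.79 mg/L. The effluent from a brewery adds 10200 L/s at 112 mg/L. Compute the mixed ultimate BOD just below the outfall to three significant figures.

26.7 mg/L

Flow-weighted mixing: C = (Q_r C_r + Q_w C_w)/(Q_r + Q_w)
= (39700×4.79 + 10200×112)/(39700 + 10200) = 1.333×10^6/49900 = 26.70 mg/L.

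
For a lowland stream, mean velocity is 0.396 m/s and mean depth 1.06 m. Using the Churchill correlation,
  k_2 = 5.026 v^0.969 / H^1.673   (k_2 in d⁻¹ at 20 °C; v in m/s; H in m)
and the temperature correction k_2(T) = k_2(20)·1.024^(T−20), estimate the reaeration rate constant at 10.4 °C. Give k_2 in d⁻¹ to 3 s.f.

k_2 ≈ 1.48 d⁻¹

k_2(20) = 5.026 × 0.396^0.969 / 1.06^1.673 = 5.026 × 0.4075 / 1.102 = 1.858 d⁻¹.
k_2(10.4) = 1.858 × 1.024^(10.4−20) = 1.858 × 0.7964 = 1.480 d⁻¹.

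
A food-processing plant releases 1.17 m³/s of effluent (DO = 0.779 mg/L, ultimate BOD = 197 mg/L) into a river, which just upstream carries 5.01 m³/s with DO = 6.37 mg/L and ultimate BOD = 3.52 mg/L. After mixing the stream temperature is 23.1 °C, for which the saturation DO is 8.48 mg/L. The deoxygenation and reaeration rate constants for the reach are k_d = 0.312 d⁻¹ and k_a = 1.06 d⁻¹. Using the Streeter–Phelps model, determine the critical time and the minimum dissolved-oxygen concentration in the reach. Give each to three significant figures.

t_c ≈ 1.35 d; minimum DO ≈ 0.736 mg/L

Mixed DO = (5.01×6.37 + 1.17×0.779)/(5.01+1.17) = 32.83/6.180 = 5.312 mg/L.
Mixed L₀ = (5.01×3.52 + 1.17×197)/(6.180) = 248.1/6.180 = 40.15 mg/L.
Initial deficit D₀ = C_s − DO₀ = 8.48 − 5.312 = 3.168 mg/L.
t_c = (1/0.7480) ln[(1.06/0.312)(1 − 3.168×0.7480/(0.312×40.15))] = 1.337 × ln(2.755) = 1.355 d.
D_c = (0.312/1.06) × 40.15 × e^(−0.312×1.355) = 0.2943 × 40.15 × 0.6553 = 7.744 mg/L.
Minimum DO = 8.48 − 7.744 = 0.7358 mg/L.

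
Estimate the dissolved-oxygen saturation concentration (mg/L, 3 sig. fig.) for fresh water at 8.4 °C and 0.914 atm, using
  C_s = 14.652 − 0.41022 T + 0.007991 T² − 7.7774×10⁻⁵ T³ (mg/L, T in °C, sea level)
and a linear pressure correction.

At sea level: C_s = 14.652 − 0.41022×8.4 + 0.007991×8.4² − 7.7774×10⁻⁵×8.4³ = 11.72 mg/L.
Pressure correction: C_s' = 11.72 × 0.914 = 10.72 mg/L.

C_s ≈ 10.7 mg/L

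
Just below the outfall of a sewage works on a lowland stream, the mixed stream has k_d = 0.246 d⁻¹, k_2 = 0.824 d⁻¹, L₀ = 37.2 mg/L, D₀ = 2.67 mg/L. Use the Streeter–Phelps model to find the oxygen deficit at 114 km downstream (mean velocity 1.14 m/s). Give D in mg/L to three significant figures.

D ≈ 6.84 mg/L

Travel time t = x/v = 114 km / (1.14 m/s) = 114000 m / 1.14 m/s = 100000 s = 1.157 d.
k_d L₀/(k_2−k_d) = 0.246×37.2/(0.824−0.246) = 9.151/0.5780 = 15.83 mg/L.
e^(−k_d t) = e^(−0.246×1.157) = 0.7522; e^(−k_2 t) = e^(−0.824×1.157) = 0.3853.
D = 15.83 × (0.7522 − 0.3853) + 2.67 × 0.3853 = 5.809 + 1.029 = 6.838 mg/L.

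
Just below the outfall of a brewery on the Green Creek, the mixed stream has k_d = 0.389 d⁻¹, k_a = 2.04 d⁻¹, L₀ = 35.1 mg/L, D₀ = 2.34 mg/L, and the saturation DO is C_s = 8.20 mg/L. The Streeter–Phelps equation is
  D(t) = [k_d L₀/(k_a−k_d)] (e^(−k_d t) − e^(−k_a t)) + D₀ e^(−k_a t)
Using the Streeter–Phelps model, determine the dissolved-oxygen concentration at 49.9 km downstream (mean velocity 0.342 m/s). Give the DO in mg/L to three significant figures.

Travel time t = x/v = 49.9 km / (0.342 m/s) = 49900 m / 0.342 m/s = 145900 s = 1.689 d.
k_d L₀/(k_a−k_d) = 0.389×35.1/(2.04−0.389) = 13.65/1.651 = 8.270 mg/L.
e^(−k_d t) = e^(−0.389×1.689) = 0.5184; e^(−k_a t) = e^(−2.04×1.689) = 0.03190.
D = 8.270 × (0.5184 − 0.03190) + 2.34 × 0.03190 = 4.024 + 0.07466 = 4.098 mg/L.
DO = C_s − D = 8.20 − 4.098 = 4.102 mg/L.

DO ≈ 4.10 mg/L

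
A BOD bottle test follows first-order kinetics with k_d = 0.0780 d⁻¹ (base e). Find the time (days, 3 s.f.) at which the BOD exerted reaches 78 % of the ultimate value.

y/L₀ = 1 − e^(−k_d t) = 0.78 ⇒ e^(−k_d t) = 0.220
t = −ln(0.220) / 0.0780 = 1.514 / 0.0780 = 19.41 d.

t ≈ 19.4 d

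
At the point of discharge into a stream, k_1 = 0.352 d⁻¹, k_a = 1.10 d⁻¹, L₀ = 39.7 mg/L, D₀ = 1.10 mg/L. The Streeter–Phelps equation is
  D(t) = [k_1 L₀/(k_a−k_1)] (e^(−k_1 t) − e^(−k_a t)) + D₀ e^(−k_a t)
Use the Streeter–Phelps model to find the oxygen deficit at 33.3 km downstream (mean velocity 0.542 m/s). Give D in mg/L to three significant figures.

Travel time t = x/v = 33.3 km / (0.542 m/s) = 33300 m / 0.542 m/s = 61440 s = 0.7111 d.
k_1 L₀/(k_a−k_1) = 0.352×39.7/(1.10−0.352) = 13.97/0.7480 = 18.68 mg/L.
e^(−k_1 t) = e^(−0.352×0.7111) = 0.7786; e^(−k_a t) = e^(−1.10×0.7111) = 0.4574.
D = 18.68 × (0.7786 − 0.4574) + 1.10 × 0.4574 = 6.000 + 0.5031 = 6.503 mg/L.

D ≈ 6.50 mg/L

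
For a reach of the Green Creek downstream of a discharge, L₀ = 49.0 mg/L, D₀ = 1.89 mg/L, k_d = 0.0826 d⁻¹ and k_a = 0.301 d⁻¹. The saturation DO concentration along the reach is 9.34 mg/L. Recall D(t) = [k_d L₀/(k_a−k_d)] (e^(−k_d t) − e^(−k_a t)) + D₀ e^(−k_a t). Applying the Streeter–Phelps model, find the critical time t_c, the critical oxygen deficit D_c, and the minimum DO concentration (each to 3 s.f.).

At the critical point dD/dt = 0, so k_d L₀ e^(−k_d t) = k_a D. Substituting D(t) from the Streeter–Phelps equation and solving for t gives
t_c = ln[(k_a/k_d)(1 − D₀(k_a−k_d)/(k_d L₀))] / (k_a−k_d).
Here k_a−k_d = 0.2184 d⁻¹ and 1 − D₀(k_a−k_d)/(k_d L₀) = 1 − 1.89×0.2184/(0.0826×49.0) = 0.8980, so
t_c = ln(3.644 × 0.8980) / 0.2184 = 1.186 / 0.2184 = 5.428 d.
L(t_c) = L₀ e^(−k_d t_c) = 49.0 × 0.6387 = 31.29 mg/L, and at the critical point k_a D_c = k_d L, so D_c = (0.0826/0.301) × 31.29 = 8.588 mg/L.
Minimum DO = C_s − D_c = 9.34 − 8.588 = 0.7522 mg/L.

t_c ≈ 5.43 d; D_c ≈ 8.59 mg/L; min DO ≈ 0.752 mg/L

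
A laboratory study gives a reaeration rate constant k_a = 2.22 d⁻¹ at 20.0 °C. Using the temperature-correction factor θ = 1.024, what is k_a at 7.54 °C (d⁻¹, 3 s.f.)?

k_a ≈ 1.65 d⁻¹

k_a(T₂) = k_a(T₁) · θ^(T₂−T₁) = 2.22 × 1.024^(7.54−20.0)
= 2.22 × 1.024^-12.5 = 2.22 × 0.7442 = 1.652 d⁻¹.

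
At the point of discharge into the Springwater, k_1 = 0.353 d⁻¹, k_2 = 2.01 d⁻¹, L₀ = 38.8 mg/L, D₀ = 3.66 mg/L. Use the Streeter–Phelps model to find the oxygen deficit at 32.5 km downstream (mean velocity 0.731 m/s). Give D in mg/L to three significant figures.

Travel time t = x/v = 32.5 km / (0.731 m/s) = 32500 m / 0.731 m/s = 44460 s = 0.5146 d.
k_1 L₀/(k_2−k_1) = 0.353×38.8/(2.01−0.353) = 13.70/1.657 = 8.266 mg/L.
e^(−k_1 t) = e^(−0.353×0.5146) = 0.8339; e^(−k_2 t) = e^(−2.01×0.5146) = 0.3555.
D = 8.266 × (0.8339 − 0.3555) + 3.66 × 0.3555 = 3.955 + 1.301 = 5.256 mg/L.

D ≈ 5.26 mg/L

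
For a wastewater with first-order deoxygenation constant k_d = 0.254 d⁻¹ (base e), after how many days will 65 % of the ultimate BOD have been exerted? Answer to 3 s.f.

y/L₀ = 1 − e^(−k_d t) = 0.65 ⇒ e^(−k_d t) = 0.350
t = −ln(0.350) / 0.254 = 1.050 / 0.254 = 4.133 d.

t ≈ 4.13 d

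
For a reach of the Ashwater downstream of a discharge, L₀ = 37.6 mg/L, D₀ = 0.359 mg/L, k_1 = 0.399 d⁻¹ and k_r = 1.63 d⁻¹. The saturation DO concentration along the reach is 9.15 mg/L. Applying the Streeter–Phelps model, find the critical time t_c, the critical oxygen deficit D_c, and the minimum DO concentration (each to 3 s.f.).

At the critical point dD/dt = 0, so k_1 L₀ e^(−k_1 t) = k_r D. Substituting D(t) from the Streeter–Phelps equation and solving for t gives
t_c = ln[(k_r/k_1)(1 − D₀(k_r−k_1)/(k_1 L₀))] / (k_r−k_1).
Here k_r−k_1 = 1.231 d⁻¹ and 1 − D₀(k_r−k_1)/(k_1 L₀) = 1 − 0.359×1.231/(0.399×37.6) = 0.9705, so
t_c = ln(4.085 × 0.9705) / 1.231 = 1.377 / 1.231 = 1.119 d.
L(t_c) = L₀ e^(−k_1 t_c) = 37.6 × 0.6399 = 24.06 mg/L, and at the critical point k_r D_c = k_1 L, so D_c = (0.399/1.63) × 24.06 = 5.889 mg/L.
Minimum DO = C_s − D_c = 9.15 − 5.889 = 3.261 mg/L.

t_c ≈ 1.12 d; D_c ≈ 5.89 mg/L; min DO ≈ 3.26 mg/L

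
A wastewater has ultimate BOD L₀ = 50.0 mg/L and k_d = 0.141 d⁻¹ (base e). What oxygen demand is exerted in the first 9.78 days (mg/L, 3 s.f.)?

y_t = L₀(1 − e^(−k_d t)) = 50.0 × (1 − e^(−0.141×9.78))
= 50.0 × (1 − 0.2518) = 50.0 × 0.7482 = 37.41 mg/L.

y ≈ 37.4 mg/L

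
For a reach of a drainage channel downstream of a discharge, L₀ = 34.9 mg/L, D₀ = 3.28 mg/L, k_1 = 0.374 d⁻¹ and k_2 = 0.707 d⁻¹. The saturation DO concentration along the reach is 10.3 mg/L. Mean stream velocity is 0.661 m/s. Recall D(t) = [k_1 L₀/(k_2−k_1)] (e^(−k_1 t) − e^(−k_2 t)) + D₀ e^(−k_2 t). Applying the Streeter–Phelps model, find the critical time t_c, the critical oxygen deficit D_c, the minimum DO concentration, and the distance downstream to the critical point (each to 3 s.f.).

With k_2/k_1 = 1.890 and 1 − D₀(k_2−k_1)/(k_1 L₀) = 0.9163,
t_c = ln(1.890 × 0.9163) / (0.707 − 0.374) = ln(1.732) / 0.3330 = 0.5494/0.3330 = 1.650 d.
D_c = (k_1/k_2) L₀ e^(−k_1 t_c) = (0.374/0.707) × 34.9 × e^(−0.374×1.650) = 0.5290 × 34.9 × 0.5395 = 9.961 mg/L.
Minimum DO = C_s − D_c = 10.3 − 9.961 = 0.3389 mg/L.
x_c = v t_c = 0.661 m/s × 1.650 d × 86400 s/d = 94220 m ≈ 94.2 km.

t_c ≈ 1.65 d; D_c ≈ 9.96 mg/L; min DO ≈ 0.339 mg/L; x_c ≈ 94.2 km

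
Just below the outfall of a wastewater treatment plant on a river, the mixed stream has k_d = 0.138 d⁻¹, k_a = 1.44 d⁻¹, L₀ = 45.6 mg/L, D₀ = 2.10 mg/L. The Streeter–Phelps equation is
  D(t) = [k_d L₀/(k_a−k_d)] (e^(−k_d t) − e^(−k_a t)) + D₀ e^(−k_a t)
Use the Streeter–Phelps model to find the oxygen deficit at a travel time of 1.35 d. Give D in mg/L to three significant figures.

k_d L₀/(k_a−k_d) = 0.138×45.6/(1.44−0.138) = 6.293/1.302 = 4.833 mg/L.
e^(−k_d t) = e^(−0.138×1.350) = 0.8300; e^(−k_a t) = e^(−1.44×1.350) = 0.1431.
D = 4.833 × (0.8300 − 0.1431) + 2.10 × 0.1431 = 3.320 + 0.3006 = 3.620 mg/L.

D ≈ 3.62 mg/L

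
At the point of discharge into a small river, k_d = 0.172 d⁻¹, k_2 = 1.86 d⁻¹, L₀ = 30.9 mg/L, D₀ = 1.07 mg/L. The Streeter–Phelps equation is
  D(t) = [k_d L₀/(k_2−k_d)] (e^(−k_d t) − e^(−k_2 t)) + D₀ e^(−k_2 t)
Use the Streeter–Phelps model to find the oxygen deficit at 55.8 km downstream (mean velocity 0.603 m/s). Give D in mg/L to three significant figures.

Travel time t = x/v = 55.8 km / (0.603 m/s) = 55800 m / 0.603 m/s = 92540 s = 1.071 d.
k_d L₀/(k_2−k_d) = 0.172×30.9/(1.86−0.172) = 5.315/1.688 = 3.149 mg/L.
e^(−k_d t) = e^(−0.172×1.071) = 0.8318; e^(−k_2 t) = e^(−1.86×1.071) = 0.1364.
D = 3.149 × (0.8318 − 0.1364) + 1.07 × 0.1364 = 2.189 + 0.1460 = 2.335 mg/L.

D ≈ 2.34 mg/L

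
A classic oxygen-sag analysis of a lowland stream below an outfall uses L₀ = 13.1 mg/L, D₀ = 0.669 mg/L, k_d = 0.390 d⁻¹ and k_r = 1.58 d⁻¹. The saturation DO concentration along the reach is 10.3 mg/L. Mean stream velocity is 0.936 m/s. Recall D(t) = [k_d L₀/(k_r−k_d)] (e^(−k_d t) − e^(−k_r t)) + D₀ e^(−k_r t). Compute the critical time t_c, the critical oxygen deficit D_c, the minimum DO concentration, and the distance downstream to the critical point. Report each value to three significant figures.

t_c ≈ 1.03 d; D_c ≈ 2.16 mg/L; min DO ≈ 8.14 mg/L; x_c ≈ 83.6 km

At the critical point dD/dt = 0, so k_d L₀ e^(−k_d t) = k_r D. Substituting D(t) from the Streeter–Phelps equation and solving for t gives
t_c = ln[(k_r/k_d)(1 − D₀(k_r−k_d)/(k_d L₀))] / (k_r−k_d).
Here k_r−k_d = 1.190 d⁻¹ and 1 − D₀(k_r−k_d)/(k_d L₀) = 1 − 0.669×1.190/(0.390×13.1) = 0.8442, so
t_c = ln(4.051 × 0.8442) / 1.190 = 1.230 / 1.190 = 1.033 d.
L(t_c) = L₀ e^(−k_d t_c) = 13.1 × 0.6683 = 8.755 mg/L, and at the critical point k_r D_c = k_d L, so D_c = (0.390/1.58) × 8.755 = 2.161 mg/L.
Minimum DO = C_s − D_c = 10.3 − 2.161 = 8.139 mg/L.
x_c = v t_c = 0.936 m/s × 1.033 d × 86400 s/d = 83560 m ≈ 83.6 km.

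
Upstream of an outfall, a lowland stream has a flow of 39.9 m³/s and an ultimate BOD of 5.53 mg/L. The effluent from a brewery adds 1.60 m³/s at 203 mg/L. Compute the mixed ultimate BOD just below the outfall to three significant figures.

13.1 mg/L

Flow-weighted mixing: C = (Q_r C_r + Q_w C_w)/(Q_r + Q_w)
= (39.9×5.53 + 1.60×203)/(39.9 + 1.60) = 545.4/41.50 = 13.14 mg/L.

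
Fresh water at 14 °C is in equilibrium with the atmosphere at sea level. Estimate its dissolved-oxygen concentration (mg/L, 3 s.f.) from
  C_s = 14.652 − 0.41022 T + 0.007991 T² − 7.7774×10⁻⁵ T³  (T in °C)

C_s ≈ 10.3 mg/L

C_s = 14.652 − 0.41022×14 + 0.007991×14² − 7.7774×10⁻⁵×14³ = 10.26 mg/L.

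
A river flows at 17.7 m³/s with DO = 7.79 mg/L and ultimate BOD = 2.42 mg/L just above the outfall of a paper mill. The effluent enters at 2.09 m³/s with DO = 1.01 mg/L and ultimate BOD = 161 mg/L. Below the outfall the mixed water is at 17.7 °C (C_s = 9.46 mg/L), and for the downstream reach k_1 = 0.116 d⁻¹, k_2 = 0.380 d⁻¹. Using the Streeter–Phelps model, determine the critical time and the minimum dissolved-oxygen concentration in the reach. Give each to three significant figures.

Mixed DO = (17.7×7.79 + 2.09×1.01)/(17.7+2.09) = 140.0/19.79 = 7.074 mg/L.
Mixed L₀ = (17.7×2.42 + 2.09×161)/(19.79) = 379.3/19.79 = 19.17 mg/L.
Initial deficit D₀ = C_s − DO₀ = 9.46 − 7.074 = 2.386 mg/L.
t_c = (1/0.2640) ln[(0.380/0.116)(1 − 2.386×0.2640/(0.116×19.17))] = 3.788 × ln(2.348) = 3.233 d.
D_c = (0.116/0.380) × 19.17 × e^(−0.116×3.233) = 0.3053 × 19.17 × 0.6873 = 4.021 mg/L.
Minimum DO = 9.46 − 4.021 = 5.439 mg/L.

t_c ≈ 3.23 d; minimum DO ≈ 5.44 mg/L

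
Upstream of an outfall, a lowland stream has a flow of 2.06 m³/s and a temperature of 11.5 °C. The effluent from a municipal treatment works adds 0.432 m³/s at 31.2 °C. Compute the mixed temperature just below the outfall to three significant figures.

14.9 °C

Flow-weighted mixing: C = (Q_r C_r + Q_w C_w)/(Q_r + Q_w)
= (2.06×11.5 + 0.432×31.2)/(2.06 + 0.432) = 37.17/2.492 = 14.92 °C.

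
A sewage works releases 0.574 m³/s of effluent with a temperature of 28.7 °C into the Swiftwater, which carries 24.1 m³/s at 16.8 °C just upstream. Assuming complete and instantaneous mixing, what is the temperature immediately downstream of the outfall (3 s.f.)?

17.1 °C

Flow-weighted mixing: C = (Q_r C_r + Q_w C_w)/(Q_r + Q_w)
= (24.1×16.8 + 0.574×28.7)/(24.1 + 0.574) = 421.4/24.67 = 17.08 °C.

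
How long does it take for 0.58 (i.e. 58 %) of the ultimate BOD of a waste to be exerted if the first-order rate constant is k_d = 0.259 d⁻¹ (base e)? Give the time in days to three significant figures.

t ≈ 3.35 d

y/L₀ = 1 − e^(−k_d t) = 0.58 ⇒ e^(−k_d t) = 0.420
t = −ln(0.420) / 0.259 = 0.8675 / 0.259 = 3.349 d.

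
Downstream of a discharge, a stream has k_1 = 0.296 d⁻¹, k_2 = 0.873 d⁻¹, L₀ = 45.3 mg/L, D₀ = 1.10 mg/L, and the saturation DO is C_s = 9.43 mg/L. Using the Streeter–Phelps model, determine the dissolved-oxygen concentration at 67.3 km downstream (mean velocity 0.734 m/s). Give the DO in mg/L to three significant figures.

DO ≈ 1.22 mg/L

Travel time t = x/v = 67.3 km / (0.734 m/s) = 67300 m / 0.734 m/s = 91690 s = 1.061 d.
k_1 L₀/(k_2−k_1) = 0.296×45.3/(0.873−0.296) = 13.41/0.5770 = 23.24 mg/L.
e^(−k_1 t) = e^(−0.296×1.061) = 0.7304; e^(−k_2 t) = e^(−0.873×1.061) = 0.3960.
D = 23.24 × (0.7304 − 0.3960) + 1.10 × 0.3960 = 7.773 + 0.4356 = 8.208 mg/L.
DO = C_s − D = 9.43 − 8.208 = 1.222 mg/L.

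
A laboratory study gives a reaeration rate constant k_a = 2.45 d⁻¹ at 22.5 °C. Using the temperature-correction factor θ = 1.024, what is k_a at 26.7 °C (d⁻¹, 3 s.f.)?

k_a(T₂) = k_a(T₁) · θ^(T₂−T₁) = 2.45 × 1.024^(26.7−22.5)
= 2.45 × 1.024^4.20 = 2.45 × 1.105 = 2.707 d⁻¹.

k_a ≈ 2.71 d⁻¹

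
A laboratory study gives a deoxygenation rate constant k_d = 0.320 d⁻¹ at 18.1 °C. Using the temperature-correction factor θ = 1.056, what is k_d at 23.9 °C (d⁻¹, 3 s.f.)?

k_d(T₂) = k_d(T₁) · θ^(T₂−T₁) = 0.320 × 1.056^(23.9−18.1)
= 0.320 × 1.056^5.80 = 0.320 × 1.372 = 0.4389 d⁻¹.

k_d ≈ 0.439 d⁻¹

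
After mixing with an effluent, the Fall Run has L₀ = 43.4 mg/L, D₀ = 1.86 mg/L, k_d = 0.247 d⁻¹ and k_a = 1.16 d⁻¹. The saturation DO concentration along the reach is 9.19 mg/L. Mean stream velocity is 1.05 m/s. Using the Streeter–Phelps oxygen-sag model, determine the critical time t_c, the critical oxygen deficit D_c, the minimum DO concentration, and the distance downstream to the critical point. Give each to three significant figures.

With k_a/k_d = 4.696 and 1 − D₀(k_a−k_d)/(k_d L₀) = 0.8416,
t_c = ln(4.696 × 0.8416) / (1.16 − 0.247) = ln(3.952) / 0.9130 = 1.374/0.9130 = 1.505 d.
D_c = (k_d/k_a) L₀ e^(−k_d t_c) = (0.247/1.16) × 43.4 × e^(−0.247×1.505) = 0.2129 × 43.4 × 0.6895 = 6.372 mg/L.
Minimum DO = C_s − D_c = 9.19 − 6.372 = 2.818 mg/L.
x_c = v t_c = 1.05 m/s × 1.505 d × 86400 s/d = 136600 m ≈ 137 km.

t_c ≈ 1.51 d; D_c ≈ 6.37 mg/L; min DO ≈ 2.82 mg/L; x_c ≈ 137 km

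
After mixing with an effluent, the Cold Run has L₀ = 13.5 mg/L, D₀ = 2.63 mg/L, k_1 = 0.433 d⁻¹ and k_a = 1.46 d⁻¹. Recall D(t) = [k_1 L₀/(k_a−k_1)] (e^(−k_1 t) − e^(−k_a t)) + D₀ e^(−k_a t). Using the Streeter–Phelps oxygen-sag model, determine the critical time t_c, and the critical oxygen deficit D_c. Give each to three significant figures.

t_c ≈ 0.580 d; D_c ≈ 3.11 mg/L

t_c = [1/(k_a−k_1)] ln[(k_a/k_1)(1 − D₀(k_a−k_1)/(k_1 L₀))]
= [1/(1.46−0.433)] ln[(1.46/0.433)(1 − 2.63×1.027/(0.433×13.5))]
= (1/1.027) ln[3.372 × 0.5379] = 0.9737 × ln(1.814) = 0.9737 × 0.5954 = 0.5798 d.
L(t_c) = L₀ e^(−k_1 t_c) = 13.5 × 0.7780 = 10.50 mg/L, and at the critical point k_a D_c = k_1 L, so D_c = (0.433/1.46) × 10.50 = 3.115 mg/L.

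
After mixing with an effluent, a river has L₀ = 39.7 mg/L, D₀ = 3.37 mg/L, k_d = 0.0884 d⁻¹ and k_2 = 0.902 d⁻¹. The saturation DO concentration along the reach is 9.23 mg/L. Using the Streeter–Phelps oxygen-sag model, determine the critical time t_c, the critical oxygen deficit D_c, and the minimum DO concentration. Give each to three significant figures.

With k_2/k_d = 10.20 and 1 − D₀(k_2−k_d)/(k_d L₀) = 0.2187,
t_c = ln(10.20 × 0.2187) / (0.902 − 0.0884) = ln(2.232) / 0.8136 = 0.8029/0.8136 = 0.9868 d.
D_c = (k_d/k_2) L₀ e^(−k_d t_c) = (0.0884/0.902) × 39.7 × e^(−0.0884×0.9868) = 0.09800 × 39.7 × 0.9165 = 3.566 mg/L.
Minimum DO = C_s − D_c = 9.23 − 3.566 = 5.664 mg/L.

t_c ≈ 0.987 d; D_c ≈ 3.57 mg/L; min DO ≈ 5.66 mg/L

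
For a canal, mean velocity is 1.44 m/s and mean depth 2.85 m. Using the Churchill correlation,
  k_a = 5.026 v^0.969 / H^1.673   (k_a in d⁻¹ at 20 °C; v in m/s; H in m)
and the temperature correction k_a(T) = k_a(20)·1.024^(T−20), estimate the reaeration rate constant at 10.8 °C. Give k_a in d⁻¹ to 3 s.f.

k_a(20) = 5.026 × 1.44^0.969 / 2.85^1.673 = 5.026 × 1.424 / 5.767 = 1.241 d⁻¹.
k_a(10.8) = 1.241 × 1.024^(10.8−20) = 1.241 × 0.8040 = 0.9976 d⁻¹.

k_a ≈ 0.998 d⁻¹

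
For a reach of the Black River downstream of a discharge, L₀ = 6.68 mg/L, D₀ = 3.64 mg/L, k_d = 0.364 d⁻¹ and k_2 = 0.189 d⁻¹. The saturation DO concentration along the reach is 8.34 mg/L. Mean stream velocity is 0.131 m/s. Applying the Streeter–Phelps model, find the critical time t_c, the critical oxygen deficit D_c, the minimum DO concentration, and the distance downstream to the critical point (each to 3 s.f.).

t_c ≈ 2.42 d; D_c ≈ 5.34 mg/L; min DO ≈ 3.00 mg/L; x_c ≈ 27.3 km

t_c = [1/(k_2−k_d)] ln[(k_2/k_d)(1 − D₀(k_2−k_d)/(k_d L₀))]
= [1/(0.189−0.364)] ln[(0.189/0.364)(1 − 3.64×-0.1750/(0.364×6.68))]
= (1/-0.1750) ln[0.5192 × 1.262] = -5.714 × ln(0.6553) = -5.714 × -0.4227 = 2.416 d.
L(t_c) = L₀ e^(−k_d t_c) = 6.68 × 0.4151 = 2.773 mg/L, and at the critical point k_2 D_c = k_d L, so D_c = (0.364/0.189) × 2.773 = 5.340 mg/L.
Minimum DO = C_s − D_c = 8.34 − 5.340 = 3.000 mg/L.
x_c = v t_c = 0.131 m/s × 2.416 d × 86400 s/d = 27340 m ≈ 27.3 km.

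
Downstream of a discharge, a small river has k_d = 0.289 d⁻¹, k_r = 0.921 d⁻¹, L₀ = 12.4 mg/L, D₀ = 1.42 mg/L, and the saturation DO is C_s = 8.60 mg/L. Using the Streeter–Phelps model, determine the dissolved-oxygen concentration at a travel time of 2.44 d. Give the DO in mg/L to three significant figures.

k_d L₀/(k_r−k_d) = 0.289×12.4/(0.921−0.289) = 3.584/0.6320 = 5.670 mg/L.
e^(−k_d t) = e^(−0.289×2.440) = 0.4940; e^(−k_r t) = e^(−0.921×2.440) = 0.1057.
D = 5.670 × (0.4940 − 0.1057) + 1.42 × 0.1057 = 2.202 + 0.1501 = 2.352 mg/L.
DO = C_s − D = 8.60 − 2.352 = 6.248 mg/L.

DO ≈ 6.25 mg/L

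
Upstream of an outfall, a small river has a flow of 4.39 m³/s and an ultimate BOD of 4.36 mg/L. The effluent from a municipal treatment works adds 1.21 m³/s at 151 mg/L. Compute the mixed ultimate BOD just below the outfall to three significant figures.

Flow-weighted mixing: C = (Q_r C_r + Q_w C_w)/(Q_r + Q_w)
= (4.39×4.36 + 1.21×151)/(4.39 + 1.21) = 201.9/5.600 = 36.04 mg/L.

36.0 mg/L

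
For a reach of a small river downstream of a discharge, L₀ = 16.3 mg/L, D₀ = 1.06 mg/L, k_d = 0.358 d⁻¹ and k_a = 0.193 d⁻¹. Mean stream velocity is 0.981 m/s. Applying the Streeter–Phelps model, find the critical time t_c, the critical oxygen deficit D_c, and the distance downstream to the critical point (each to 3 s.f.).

At the critical point dD/dt = 0, so k_d L₀ e^(−k_d t) = k_a D. Substituting D(t) from the Streeter–Phelps equation and solving for t gives
t_c = ln[(k_a/k_d)(1 − D₀(k_a−k_d)/(k_d L₀))] / (k_a−k_d).
Here k_a−k_d = -0.1650 d⁻¹ and 1 − D₀(k_a−k_d)/(k_d L₀) = 1 − 1.06×-0.1650/(0.358×16.3) = 1.030, so
t_c = ln(0.5391 × 1.030) / -0.1650 = -0.5883 / -0.1650 = 3.566 d.
D_c = (k_d/k_a) L₀ e^(−k_d t_c) = (0.358/0.193) × 16.3 × e^(−0.358×3.566) = 1.855 × 16.3 × 0.2790 = 8.436 mg/L.
x_c = v t_c = 0.981 m/s × 3.566 d × 86400 s/d = 302200 m ≈ 302 km.

t_c ≈ 3.57 d; D_c ≈ 8.44 mg/L; x_c ≈ 302 km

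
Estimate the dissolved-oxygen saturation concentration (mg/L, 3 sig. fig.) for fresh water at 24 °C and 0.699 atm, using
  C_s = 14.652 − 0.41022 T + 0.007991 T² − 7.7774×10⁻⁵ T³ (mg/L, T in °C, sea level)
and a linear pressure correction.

C_s ≈ 5.83 mg/L

At sea level: C_s = 14.652 − 0.41022×24 + 0.007991×24² − 7.7774×10⁻⁵×24³ = 8.334 mg/L.
Pressure correction: C_s' = 8.334 × 0.699 = 5.826 mg/L.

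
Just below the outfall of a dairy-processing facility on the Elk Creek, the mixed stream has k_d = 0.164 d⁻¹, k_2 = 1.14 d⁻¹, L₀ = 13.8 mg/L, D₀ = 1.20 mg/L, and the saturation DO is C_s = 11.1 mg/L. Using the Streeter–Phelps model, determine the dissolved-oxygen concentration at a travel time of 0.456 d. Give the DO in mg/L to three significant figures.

DO ≈ 9.61 mg/L

k_d L₀/(k_2−k_d) = 0.164×13.8/(1.14−0.164) = 2.263/0.9760 = 2.319 mg/L.
e^(−k_d t) = e^(−0.164×0.4560) = 0.9279; e^(−k_2 t) = e^(−1.14×0.4560) = 0.5946.
D = 2.319 × (0.9279 − 0.5946) + 1.20 × 0.5946 = 0.7729 + 0.7135 = 1.486 mg/L.
DO = C_s − D = 11.1 − 1.486 = 9.614 mg/L.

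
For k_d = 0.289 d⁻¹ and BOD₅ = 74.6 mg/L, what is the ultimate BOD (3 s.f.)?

L₀ ≈ 97.6 mg/L

BOD₅ = L₀(1 − e^(−5k_d)) ⇒ L₀ = BOD₅ / (1 − e^(−5×0.289))
= 74.6 / (1 − 0.2357) = 74.6 / 0.7643 = 97.61 mg/L.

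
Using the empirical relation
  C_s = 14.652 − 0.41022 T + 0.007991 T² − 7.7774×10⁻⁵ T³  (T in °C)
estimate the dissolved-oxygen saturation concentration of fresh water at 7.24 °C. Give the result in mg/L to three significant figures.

C_s = 14.652 − 0.41022×7.24 + 0.007991×7.24² − 7.7774×10⁻⁵×7.24³ = 12.07 mg/L.

C_s ≈ 12.1 mg/L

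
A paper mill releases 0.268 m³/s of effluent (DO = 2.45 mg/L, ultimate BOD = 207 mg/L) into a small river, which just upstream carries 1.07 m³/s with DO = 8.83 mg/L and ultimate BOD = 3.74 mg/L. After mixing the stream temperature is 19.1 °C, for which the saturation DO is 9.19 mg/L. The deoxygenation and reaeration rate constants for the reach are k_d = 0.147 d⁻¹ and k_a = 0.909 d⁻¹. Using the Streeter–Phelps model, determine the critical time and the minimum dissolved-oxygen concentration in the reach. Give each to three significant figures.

t_c ≈ 2.11 d; minimum DO ≈ 3.92 mg/L

Mixed DO = (1.07×8.83 + 0.268×2.45)/(1.07+0.268) = 10.10/1.338 = 7.552 mg/L.
Mixed L₀ = (1.07×3.74 + 0.268×207)/(1.338) = 59.48/1.338 = 44.45 mg/L.
Initial deficit D₀ = C_s − DO₀ = 9.19 − 7.552 = 1.638 mg/L.
t_c = (1/0.7620) ln[(0.909/0.147)(1 − 1.638×0.7620/(0.147×44.45))] = 1.312 × ln(5.003) = 2.113 d.
D_c = (0.147/0.909) × 44.45 × e^(−0.147×2.113) = 0.1617 × 44.45 × 0.7330 = 5.269 mg/L.
Minimum DO = 9.19 − 5.269 = 3.921 mg/L.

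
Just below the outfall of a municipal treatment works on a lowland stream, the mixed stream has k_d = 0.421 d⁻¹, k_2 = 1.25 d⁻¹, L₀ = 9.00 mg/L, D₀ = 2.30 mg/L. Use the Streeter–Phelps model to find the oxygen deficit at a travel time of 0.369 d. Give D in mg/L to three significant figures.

k_d L₀/(k_2−k_d) = 0.421×9.00/(1.25−0.421) = 3.789/0.8290 = 4.571 mg/L.
e^(−k_d t) = e^(−0.421×0.3690) = 0.8561; e^(−k_2 t) = e^(−1.25×0.3690) = 0.6305.
D = 4.571 × (0.8561 − 0.6305) + 2.30 × 0.6305 = 1.031 + 1.450 = 2.481 mg/L.

D ≈ 2.48 mg/L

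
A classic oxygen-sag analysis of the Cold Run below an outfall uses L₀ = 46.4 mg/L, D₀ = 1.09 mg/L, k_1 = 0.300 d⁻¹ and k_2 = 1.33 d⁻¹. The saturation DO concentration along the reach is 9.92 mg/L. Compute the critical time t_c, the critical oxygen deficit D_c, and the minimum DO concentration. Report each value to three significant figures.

t_c ≈ 1.36 d; D_c ≈ 6.95 mg/L; min DO ≈ 2.97 mg/L

With k_2/k_1 = 4.433 and 1 − D₀(k_2−k_1)/(k_1 L₀) = 0.9193,
t_c = ln(4.433 × 0.9193) / (1.33 − 0.300) = ln(4.076) / 1.030 = 1.405/1.030 = 1.364 d.
L(t_c) = L₀ e^(−k_1 t_c) = 46.4 × 0.6642 = 30.82 mg/L, and at the critical point k_2 D_c = k_1 L, so D_c = (0.300/1.33) × 30.82 = 6.951 mg/L.
Minimum DO = C_s − D_c = 9.92 − 6.951 = 2.969 mg/L.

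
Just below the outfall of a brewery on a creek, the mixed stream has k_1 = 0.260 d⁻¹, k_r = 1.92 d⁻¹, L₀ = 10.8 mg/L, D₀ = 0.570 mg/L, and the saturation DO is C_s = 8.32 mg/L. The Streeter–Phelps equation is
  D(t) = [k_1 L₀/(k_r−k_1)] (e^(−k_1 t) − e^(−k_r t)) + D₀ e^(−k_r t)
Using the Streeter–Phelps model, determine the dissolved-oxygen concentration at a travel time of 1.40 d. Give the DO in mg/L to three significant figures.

DO ≈ 7.22 mg/L

k_1 L₀/(k_r−k_1) = 0.260×10.8/(1.92−0.260) = 2.808/1.660 = 1.692 mg/L.
e^(−k_1 t) = e^(−0.260×1.400) = 0.6949; e^(−k_r t) = e^(−1.92×1.400) = 0.06802.
D = 1.692 × (0.6949 − 0.06802) + 0.570 × 0.06802 = 1.060 + 0.03877 = 1.099 mg/L.
DO = C_s − D = 8.32 − 1.099 = 7.221 mg/L.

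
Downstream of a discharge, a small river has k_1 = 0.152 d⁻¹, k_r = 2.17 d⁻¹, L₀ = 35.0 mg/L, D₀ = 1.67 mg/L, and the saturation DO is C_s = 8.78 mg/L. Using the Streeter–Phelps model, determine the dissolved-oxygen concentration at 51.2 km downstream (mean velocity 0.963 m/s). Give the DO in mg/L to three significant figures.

DO ≈ 6.63 mg/L

Travel time t = x/v = 51.2 km / (0.963 m/s) = 51200 m / 0.963 m/s = 53170 s = 0.6154 d.
k_1 L₀/(k_r−k_1) = 0.152×35.0/(2.17−0.152) = 5.320/2.018 = 2.636 mg/L.
e^(−k_1 t) = e^(−0.152×0.6154) = 0.9107; e^(−k_r t) = e^(−2.17×0.6154) = 0.2631.
D = 2.636 × (0.9107 − 0.2631) + 1.67 × 0.2631 = 1.707 + 0.4393 = 2.147 mg/L.
DO = C_s − D = 8.78 − 2.147 = 6.633 mg/L.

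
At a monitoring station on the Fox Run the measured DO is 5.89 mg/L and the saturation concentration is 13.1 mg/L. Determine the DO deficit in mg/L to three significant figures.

D = C_s − C = 13.1 − 5.89 = 7.21 mg/L.

D ≈ 7.21 mg/L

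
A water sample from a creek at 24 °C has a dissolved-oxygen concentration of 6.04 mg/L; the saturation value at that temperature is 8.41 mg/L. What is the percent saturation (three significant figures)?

71.8 % saturation

% saturation = C/C_s × 100 = 6.04/8.41 × 100 = 71.8 %.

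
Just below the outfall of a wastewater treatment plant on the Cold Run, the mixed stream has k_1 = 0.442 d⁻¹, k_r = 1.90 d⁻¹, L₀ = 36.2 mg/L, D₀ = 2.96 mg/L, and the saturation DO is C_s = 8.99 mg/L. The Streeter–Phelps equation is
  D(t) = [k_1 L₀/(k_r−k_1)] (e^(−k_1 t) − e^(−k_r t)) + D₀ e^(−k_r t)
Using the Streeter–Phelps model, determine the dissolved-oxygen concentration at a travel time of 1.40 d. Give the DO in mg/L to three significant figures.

k_1 L₀/(k_r−k_1) = 0.442×36.2/(1.90−0.442) = 16.00/1.458 = 10.97 mg/L.
e^(−k_1 t) = e^(−0.442×1.400) = 0.5386; e^(−k_r t) = e^(−1.90×1.400) = 0.06995.
D = 10.97 × (0.5386 − 0.06995) + 2.96 × 0.06995 = 5.143 + 0.2070 = 5.350 mg/L.
DO = C_s − D = 8.99 − 5.350 = 3.640 mg/L.

DO ≈ 3.64 mg/L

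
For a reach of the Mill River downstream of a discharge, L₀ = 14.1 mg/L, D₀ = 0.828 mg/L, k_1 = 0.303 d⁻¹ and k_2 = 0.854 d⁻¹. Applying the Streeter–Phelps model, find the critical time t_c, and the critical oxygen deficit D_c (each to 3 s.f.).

t_c ≈ 1.68 d; D_c ≈ 3.01 mg/L

With k_2/k_1 = 2.818 and 1 − D₀(k_2−k_1)/(k_1 L₀) = 0.8932,
t_c = ln(2.818 × 0.8932) / (0.854 − 0.303) = ln(2.518) / 0.5510 = 0.9233/0.5510 = 1.676 d.
D_c = (k_1/k_2) L₀ e^(−k_1 t_c) = (0.303/0.854) × 14.1 × e^(−0.303×1.676) = 0.3548 × 14.1 × 0.6019 = 3.011 mg/L.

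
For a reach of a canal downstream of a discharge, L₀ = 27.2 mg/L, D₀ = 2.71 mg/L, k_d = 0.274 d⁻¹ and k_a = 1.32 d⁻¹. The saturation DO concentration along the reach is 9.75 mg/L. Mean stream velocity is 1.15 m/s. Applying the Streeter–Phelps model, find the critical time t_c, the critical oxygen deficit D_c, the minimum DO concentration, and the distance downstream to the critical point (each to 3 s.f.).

At the critical point dD/dt = 0, so k_d L₀ e^(−k_d t) = k_a D. Substituting D(t) from the Streeter–Phelps equation and solving for t gives
t_c = ln[(k_a/k_d)(1 − D₀(k_a−k_d)/(k_d L₀))] / (k_a−k_d).
Here k_a−k_d = 1.046 d⁻¹ and 1 − D₀(k_a−k_d)/(k_d L₀) = 1 − 2.71×1.046/(0.274×27.2) = 0.6197, so
t_c = ln(4.818 × 0.6197) / 1.046 = 1.094 / 1.046 = 1.046 d.
D_c = (k_d/k_a) L₀ e^(−k_d t_c) = (0.274/1.32) × 27.2 × e^(−0.274×1.046) = 0.2076 × 27.2 × 0.7509 = 4.240 mg/L.
Minimum DO = C_s − D_c = 9.75 − 4.240 = 5.510 mg/L.
x_c = v t_c = 1.15 m/s × 1.046 d × 86400 s/d = 103900 m ≈ 104 km.

t_c ≈ 1.05 d; D_c ≈ 4.24 mg/L; min DO ≈ 5.51 mg/L; x_c ≈ 104 km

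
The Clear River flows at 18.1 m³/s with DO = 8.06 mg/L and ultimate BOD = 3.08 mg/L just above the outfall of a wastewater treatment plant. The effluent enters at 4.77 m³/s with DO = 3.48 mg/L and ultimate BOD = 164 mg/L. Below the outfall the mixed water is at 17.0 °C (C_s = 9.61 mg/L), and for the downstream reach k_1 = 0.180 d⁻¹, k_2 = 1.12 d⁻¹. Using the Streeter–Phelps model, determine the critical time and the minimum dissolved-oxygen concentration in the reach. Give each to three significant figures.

t_c ≈ 1.47 d; minimum DO ≈ 5.09 mg/L

Mixed DO = (18.1×8.06 + 4.77×3.48)/(18.1+4.77) = 162.5/22.87 = 7.105 mg/L.
Mixed L₀ = (18.1×3.08 + 4.77×164)/(22.87) = 838.0/22.87 = 36.64 mg/L.
Initial deficit D₀ = C_s − DO₀ = 9.61 − 7.105 = 2.505 mg/L.
t_c = (1/0.9400) ln[(1.12/0.180)(1 − 2.505×0.9400/(0.180×36.64))] = 1.064 × ln(4.001) = 1.475 d.
D_c = (0.180/1.12) × 36.64 × e^(−0.180×1.475) = 0.1607 × 36.64 × 0.7668 = 4.516 mg/L.
Minimum DO = 9.61 − 4.516 = 5.094 mg/L.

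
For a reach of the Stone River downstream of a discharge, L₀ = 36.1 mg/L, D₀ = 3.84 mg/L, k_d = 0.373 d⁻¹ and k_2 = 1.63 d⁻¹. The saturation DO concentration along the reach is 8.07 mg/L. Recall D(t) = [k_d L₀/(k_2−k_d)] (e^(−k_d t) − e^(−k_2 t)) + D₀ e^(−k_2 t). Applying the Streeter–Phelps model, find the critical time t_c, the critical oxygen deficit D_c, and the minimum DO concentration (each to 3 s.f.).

t_c ≈ 0.820 d; D_c ≈ 6.08 mg/L; min DO ≈ 1.99 mg/L

t_c = [1/(k_2−k_d)] ln[(k_2/k_d)(1 − D₀(k_2−k_d)/(k_d L₀))]
= [1/(1.63−0.373)] ln[(1.63/0.373)(1 − 3.84×1.257/(0.373×36.1))]
= (1/1.257) ln[4.370 × 0.6415] = 0.7955 × ln(2.803) = 0.7955 × 1.031 = 0.8201 d.
D_c = (k_d/k_2) L₀ e^(−k_d t_c) = (0.373/1.63) × 36.1 × e^(−0.373×0.8201) = 0.2288 × 36.1 × 0.7365 = 6.084 mg/L.
Minimum DO = C_s − D_c = 8.07 − 6.084 = 1.986 mg/L.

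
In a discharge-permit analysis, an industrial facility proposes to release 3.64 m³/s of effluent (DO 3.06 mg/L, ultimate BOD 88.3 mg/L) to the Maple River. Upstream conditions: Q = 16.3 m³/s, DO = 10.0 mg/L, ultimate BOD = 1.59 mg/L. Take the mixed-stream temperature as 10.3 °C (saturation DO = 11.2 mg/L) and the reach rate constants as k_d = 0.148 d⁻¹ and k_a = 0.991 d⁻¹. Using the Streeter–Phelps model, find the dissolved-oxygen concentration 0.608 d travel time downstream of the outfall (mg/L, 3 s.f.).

DO ≈ 8.73 mg/L

Mixed DO = (16.3×10.0 + 3.64×3.06)/(16.3+3.64) = 174.1/19.94 = 8.733 mg/L.
Mixed L₀ = (16.3×1.59 + 3.64×88.3)/(19.94) = 347.3/19.94 = 17.42 mg/L.
Initial deficit D₀ = C_s − DO₀ = 11.2 − 8.733 = 2.467 mg/L.
D(0.608) = [0.148×17.42/(0.991−0.148)](e^(−0.148×0.608) − e^(−0.991×0.608)) + 2.467 e^(−0.991×0.608)
= 3.058 × (0.9139 − 0.5474) + 2.467 × 0.5474 = 2.471 mg/L.
DO = 11.2 − 2.471 = 8.729 mg/L.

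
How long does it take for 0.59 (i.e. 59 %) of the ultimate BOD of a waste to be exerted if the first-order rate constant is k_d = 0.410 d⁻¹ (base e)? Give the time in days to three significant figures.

y/L₀ = 1 − e^(−k_d t) = 0.59 ⇒ e^(−k_d t) = 0.410
t = −ln(0.410) / 0.410 = 0.8916 / 0.410 = 2.175 d.

t ≈ 2.17 d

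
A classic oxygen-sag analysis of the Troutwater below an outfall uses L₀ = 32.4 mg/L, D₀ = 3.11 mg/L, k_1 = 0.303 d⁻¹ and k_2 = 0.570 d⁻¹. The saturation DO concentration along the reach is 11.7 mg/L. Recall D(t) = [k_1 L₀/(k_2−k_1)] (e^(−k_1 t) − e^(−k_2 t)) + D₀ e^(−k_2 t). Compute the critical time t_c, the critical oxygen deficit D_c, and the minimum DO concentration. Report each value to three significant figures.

t_c ≈ 2.04 d; D_c ≈ 9.29 mg/L; min DO ≈ 2.41 mg/L

t_c = [1/(k_2−k_1)] ln[(k_2/k_1)(1 − D₀(k_2−k_1)/(k_1 L₀))]
= [1/(0.570−0.303)] ln[(0.570/0.303)(1 − 3.11×0.2670/(0.303×32.4))]
= (1/0.2670) ln[1.881 × 0.9154] = 3.745 × ln(1.722) = 3.745 × 0.5435 = 2.036 d.
L(t_c) = L₀ e^(−k_1 t_c) = 32.4 × 0.5397 = 17.49 mg/L, and at the critical point k_2 D_c = k_1 L, so D_c = (0.303/0.570) × 17.49 = 9.295 mg/L.
Minimum DO = C_s − D_c = 11.7 − 9.295 = 2.405 mg/L.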